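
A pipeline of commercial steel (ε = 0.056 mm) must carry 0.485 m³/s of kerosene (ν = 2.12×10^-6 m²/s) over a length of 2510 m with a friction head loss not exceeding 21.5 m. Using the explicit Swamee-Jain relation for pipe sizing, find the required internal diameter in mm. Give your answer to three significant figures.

Swamee-Jain (Type III): D = 0.66·[ε^1.25·(LQ²/(gh_f))^4.75 + ν·Q^9.4·(L/(gh_f))^5.2]^0.04
LQ²/(gh_f) = 2.799; L/(gh_f) = 11.90
Term 1 = ε^1.25·(…)^4.75 = 6.44×10^-4; Term 2 = ν·Q^9.4·(…)^5.2 = 9.23×10^-4
D = 0.66·(6.44×10^-4 + 9.23×10^-4)^0.04 = 0.5097 m = 510 mm
Check: V = 2.38 m/s, Re = 5.71×10^5, f = 0.01437, h_f = 20.4 m ≈ 21.5 m ✓

D ≈ 510 mm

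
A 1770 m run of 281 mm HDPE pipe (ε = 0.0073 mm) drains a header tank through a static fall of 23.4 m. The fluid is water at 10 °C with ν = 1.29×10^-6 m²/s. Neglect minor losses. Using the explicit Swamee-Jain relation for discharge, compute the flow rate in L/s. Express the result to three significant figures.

Swamee-Jain (Type II): Q = -0.965·√(gD⁵h_f/L)·ln[ε/(3.7D) + √(3.17ν²L/(gD³h_f))]
√(gD⁵h_f/L) = √(9.81·0.281⁵·23.4/1770) = 0.01507
ε/(3.7D) = 7.02×10^-6; √(3.17ν²L/(gD³h_f)) = 4.28×10^-5
Q = -0.965·0.01507·ln(4.984×10^-5) = 0.1441 m³/s
Check: V = 2.32 m/s, Re = 5.06×10^5, f = 0.01347, h_f = 23.4 m ≈ 23.4 m ✓

Q ≈ 144 L/s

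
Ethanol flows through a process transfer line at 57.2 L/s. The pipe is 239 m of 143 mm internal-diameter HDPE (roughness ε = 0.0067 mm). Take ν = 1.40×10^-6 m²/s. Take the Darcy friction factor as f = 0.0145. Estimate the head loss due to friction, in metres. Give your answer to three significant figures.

h_f ≈ 15.7 m

V = 4Q/(πD²) = 4·0.0572/(π·0.143²) = 3.562 m/s
h_f = f(L/D)V²/(2g) = 0.01450·(239/0.143)·3.562²/(2·9.81) = 15.67 m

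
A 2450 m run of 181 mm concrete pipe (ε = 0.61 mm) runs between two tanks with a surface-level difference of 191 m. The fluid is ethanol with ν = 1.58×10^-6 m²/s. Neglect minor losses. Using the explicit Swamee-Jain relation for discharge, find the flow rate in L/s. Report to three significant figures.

Swamee-Jain (Type II): Q = -0.965·√(gD⁵h_f/L)·ln[ε/(3.7D) + √(3.17ν²L/(gD³h_f))]
√(gD⁵h_f/L) = √(9.81·0.181⁵·191/2450) = 0.01219
ε/(3.7D) = 9.11×10^-4; √(3.17ν²L/(gD³h_f)) = 4.18×10^-5
Q = -0.965·0.01219·ln(9.526×10^-4) = 0.08182 m³/s
Check: V = 3.18 m/s, Re = 3.64×10^5, f = 0.02751, h_f = 192 m ≈ 191 m ✓

Q ≈ 81.8 L/s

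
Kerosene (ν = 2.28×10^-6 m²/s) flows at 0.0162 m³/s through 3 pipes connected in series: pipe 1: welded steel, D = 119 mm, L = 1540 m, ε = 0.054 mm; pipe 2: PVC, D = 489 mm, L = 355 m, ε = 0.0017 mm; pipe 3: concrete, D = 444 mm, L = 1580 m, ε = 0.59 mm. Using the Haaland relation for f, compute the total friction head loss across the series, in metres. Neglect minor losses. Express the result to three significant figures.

Pipe 1: V = 1.457 m/s, Re = 7.60×10^4, ε/D = 4.54×10^-4, f = 0.02066, h_1 = f(L/D)V²/2g = 28.91 m
Pipe 2: V = 0.08626 m/s, Re = 1.85×10^4, ε/D = 3.48×10^-6, f = 0.02626, h_2 = f(L/D)V²/2g = 0.007231 m
Pipe 3: V = 0.1046 m/s, Re = 2.04×10^4, ε/D = 0.00133, f = 0.02815, h_3 = f(L/D)V²/2g = 0.05590 m
Series → Q common, losses add: H = Σh = 28.97 m

H ≈ 29.0 m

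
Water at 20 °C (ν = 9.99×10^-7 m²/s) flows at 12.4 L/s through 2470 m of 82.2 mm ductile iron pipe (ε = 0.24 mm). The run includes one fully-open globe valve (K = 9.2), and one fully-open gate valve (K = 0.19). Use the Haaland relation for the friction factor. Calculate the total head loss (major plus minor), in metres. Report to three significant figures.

H_L ≈ 225 m

V = 4Q/(πD²) = 2.337 m/s; V²/2g = 0.2783 m
Re = 1.92×10^5, ε/D = 0.00292 → f = 0.02665 (Haaland)
Major: h_f = f(L/D)·V²/2g = 0.02665·30049·0.2783 = 222.9 m
Minor: ΣK = 9.39; h_m = ΣK·V²/2g = 2.613 m
Total H_L = 222.9 + 2.613 = 225.5 m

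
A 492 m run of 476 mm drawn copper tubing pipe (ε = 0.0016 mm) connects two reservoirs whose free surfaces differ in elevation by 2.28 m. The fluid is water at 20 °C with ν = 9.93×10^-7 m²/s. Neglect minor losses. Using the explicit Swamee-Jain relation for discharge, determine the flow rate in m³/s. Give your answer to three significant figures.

Swamee-Jain (Type II): Q = -0.965·√(gD⁵h_f/L)·ln[ε/(3.7D) + √(3.17ν²L/(gD³h_f))]
√(gD⁵h_f/L) = √(9.81·0.476⁵·2.28/492) = 0.03333
ε/(3.7D) = 9.08×10^-7; √(3.17ν²L/(gD³h_f)) = 2.52×10^-5
Q = -0.965·0.03333·ln(2.616×10^-5) = 0.3394 m³/s
Check: V = 1.91 m/s, Re = 9.14×10^5, f = 0.01186, h_f = 2.27 m ≈ 2.28 m ✓

Q ≈ 0.339 m³/s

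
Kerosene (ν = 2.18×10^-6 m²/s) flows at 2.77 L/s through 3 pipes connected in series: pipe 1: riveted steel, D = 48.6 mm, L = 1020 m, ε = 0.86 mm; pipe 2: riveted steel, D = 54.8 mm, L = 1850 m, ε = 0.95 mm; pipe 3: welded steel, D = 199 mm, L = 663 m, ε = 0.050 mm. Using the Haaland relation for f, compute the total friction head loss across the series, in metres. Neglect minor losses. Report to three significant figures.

Pipe 1: V = 1.493 m/s, Re = 3.33×10^4, ε/D = 0.0177, f = 0.04773, h_1 = f(L/D)V²/2g = 113.8 m
Pipe 2: V = 1.174 m/s, Re = 2.95×10^4, ε/D = 0.0173, f = 0.04754, h_2 = f(L/D)V²/2g = 112.8 m
Pipe 3: V = 0.08906 m/s, Re = 8130, ε/D = 2.51×10^-4, f = 0.03298, h_3 = f(L/D)V²/2g = 0.04442 m
Series → Q common, losses add: H = Σh = 226.7 m

H ≈ 227 m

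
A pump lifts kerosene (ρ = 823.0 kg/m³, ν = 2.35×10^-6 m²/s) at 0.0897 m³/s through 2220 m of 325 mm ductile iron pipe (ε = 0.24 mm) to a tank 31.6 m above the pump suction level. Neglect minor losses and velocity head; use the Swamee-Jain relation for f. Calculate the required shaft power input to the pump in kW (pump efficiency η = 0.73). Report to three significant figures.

V = 4Q/(πD²) = 1.081 m/s; Re = 1.50×10^5; ε/D = 7.38×10^-4; f = 0.02056
h_f = f(L/D)V²/2g = 8.370 m
Total head H = z + h_f = 31.6 + 8.370 = 39.97 m
P_hyd = ρgQH = 823.0·9.81·0.0897·39.97 = 28.95 kW
P_shaft = P_hyd/η = 28.95/0.73 = 39.65 kW

P_shaft ≈ 39.7 kW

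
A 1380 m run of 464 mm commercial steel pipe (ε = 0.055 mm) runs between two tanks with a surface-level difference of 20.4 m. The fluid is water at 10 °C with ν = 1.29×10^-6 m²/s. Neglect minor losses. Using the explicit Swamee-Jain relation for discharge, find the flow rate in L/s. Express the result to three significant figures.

Swamee-Jain (Type II): Q = -0.965·√(gD⁵h_f/L)·ln[ε/(3.7D) + √(3.17ν²L/(gD³h_f))]
√(gD⁵h_f/L) = √(9.81·0.464⁵·20.4/1380) = 0.05585
ε/(3.7D) = 3.20×10^-5; √(3.17ν²L/(gD³h_f)) = 1.91×10^-5
Q = -0.965·0.05585·ln(5.112×10^-5) = 0.5325 m³/s
Check: V = 3.15 m/s, Re = 1.13×10^6, f = 0.01365, h_f = 20.5 m ≈ 20.4 m ✓

Q ≈ 533 L/s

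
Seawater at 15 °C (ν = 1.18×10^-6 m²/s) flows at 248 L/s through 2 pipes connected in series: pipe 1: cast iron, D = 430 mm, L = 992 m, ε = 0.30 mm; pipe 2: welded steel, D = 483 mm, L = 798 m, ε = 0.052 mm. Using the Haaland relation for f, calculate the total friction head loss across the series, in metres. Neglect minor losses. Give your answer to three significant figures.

H ≈ 8.57 m

Pipe 1: V = 1.708 m/s, Re = 6.22×10^5, ε/D = 6.98×10^-4, f = 0.01860, h_1 = f(L/D)V²/2g = 6.379 m
Pipe 2: V = 1.354 m/s, Re = 5.54×10^5, ε/D = 1.08×10^-4, f = 0.01419, h_2 = f(L/D)V²/2g = 2.189 m
Series → Q common, losses add: H = Σh = 8.568 m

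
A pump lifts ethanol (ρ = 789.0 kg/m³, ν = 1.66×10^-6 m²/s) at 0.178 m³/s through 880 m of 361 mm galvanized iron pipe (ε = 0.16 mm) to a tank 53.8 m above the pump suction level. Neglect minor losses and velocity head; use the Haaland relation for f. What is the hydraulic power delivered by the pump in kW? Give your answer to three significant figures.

P_hyd ≈ 83.2 kW

V = 4Q/(πD²) = 1.739 m/s; Re = 3.78×10^5; ε/D = 4.43×10^-4; f = 0.01747
h_f = f(L/D)V²/2g = 6.564 m
Total head H = z + h_f = 53.8 + 6.564 = 60.36 m
P_hyd = ρgQH = 789.0·9.81·0.178·60.36 = 83.17 kW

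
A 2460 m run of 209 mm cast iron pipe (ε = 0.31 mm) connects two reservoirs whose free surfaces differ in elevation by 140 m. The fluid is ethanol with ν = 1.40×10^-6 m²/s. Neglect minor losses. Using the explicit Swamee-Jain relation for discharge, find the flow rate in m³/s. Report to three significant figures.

Swamee-Jain (Type II): Q = -0.965·√(gD⁵h_f/L)·ln[ε/(3.7D) + √(3.17ν²L/(gD³h_f))]
√(gD⁵h_f/L) = √(9.81·0.209⁵·140/2460) = 0.01492
ε/(3.7D) = 4.01×10^-4; √(3.17ν²L/(gD³h_f)) = 3.49×10^-5
Q = -0.965·0.01492·ln(4.358×10^-4) = 0.1114 m³/s
Check: V = 3.25 m/s, Re = 4.85×10^5, f = 0.02225, h_f = 141 m ≈ 140 m ✓

Q ≈ 0.111 m³/s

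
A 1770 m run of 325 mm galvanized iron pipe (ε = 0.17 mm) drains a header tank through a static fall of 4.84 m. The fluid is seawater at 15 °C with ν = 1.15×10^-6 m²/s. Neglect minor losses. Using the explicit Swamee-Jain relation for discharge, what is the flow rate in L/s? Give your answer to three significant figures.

Swamee-Jain (Type II): Q = -0.965·√(gD⁵h_f/L)·ln[ε/(3.7D) + √(3.17ν²L/(gD³h_f))]
√(gD⁵h_f/L) = √(9.81·0.325⁵·4.84/1770) = 0.009862
ε/(3.7D) = 1.41×10^-4; √(3.17ν²L/(gD³h_f)) = 6.75×10^-5
Q = -0.965·0.009862·ln(2.088×10^-4) = 0.08065 m³/s
Check: V = 0.972 m/s, Re = 2.75×10^5, f = 0.01858, h_f = 4.87 m ≈ 4.84 m ✓

Q ≈ 80.6 L/s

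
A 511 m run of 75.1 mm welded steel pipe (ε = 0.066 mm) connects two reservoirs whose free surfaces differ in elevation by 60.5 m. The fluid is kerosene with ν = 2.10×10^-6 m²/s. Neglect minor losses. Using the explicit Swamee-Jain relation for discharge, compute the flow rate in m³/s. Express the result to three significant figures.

Swamee-Jain (Type II): Q = -0.965·√(gD⁵h_f/L)·ln[ε/(3.7D) + √(3.17ν²L/(gD³h_f))]
√(gD⁵h_f/L) = √(9.81·0.0751⁵·60.5/511) = 0.001666
ε/(3.7D) = 2.38×10^-4; √(3.17ν²L/(gD³h_f)) = 1.69×10^-4
Q = -0.965·0.001666·ln(4.061×10^-4) = 0.01255 m³/s
Check: V = 2.83 m/s, Re = 1.01×10^5, f = 0.02188, h_f = 60.9 m ≈ 60.5 m ✓

Q ≈ 0.0126 m³/s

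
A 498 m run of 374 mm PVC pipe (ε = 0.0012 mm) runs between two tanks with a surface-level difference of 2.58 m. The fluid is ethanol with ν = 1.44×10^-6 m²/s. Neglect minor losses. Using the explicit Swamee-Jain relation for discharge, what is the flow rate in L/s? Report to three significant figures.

Q ≈ 184 L/s

Swamee-Jain (Type II): Q = -0.965·√(gD⁵h_f/L)·ln[ε/(3.7D) + √(3.17ν²L/(gD³h_f))]
√(gD⁵h_f/L) = √(9.81·0.374⁵·2.58/498) = 0.01928
ε/(3.7D) = 8.67×10^-7; √(3.17ν²L/(gD³h_f)) = 4.97×10^-5
Q = -0.965·0.01928·ln(5.059×10^-5) = 0.1841 m³/s
Check: V = 1.68 m/s, Re = 4.35×10^5, f = 0.01347, h_f = 2.57 m ≈ 2.58 m ✓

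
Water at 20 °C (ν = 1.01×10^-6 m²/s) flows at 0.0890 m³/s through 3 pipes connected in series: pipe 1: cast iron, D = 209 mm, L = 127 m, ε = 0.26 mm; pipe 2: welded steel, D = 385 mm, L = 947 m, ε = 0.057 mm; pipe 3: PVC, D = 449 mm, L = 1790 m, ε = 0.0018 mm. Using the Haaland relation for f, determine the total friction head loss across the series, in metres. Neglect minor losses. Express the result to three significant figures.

Pipe 1: V = 2.594 m/s, Re = 5.37×10^5, ε/D = 0.00124, f = 0.02118, h_1 = f(L/D)V²/2g = 4.415 m
Pipe 2: V = 0.7645 m/s, Re = 2.91×10^5, ε/D = 1.48×10^-4, f = 0.01570, h_2 = f(L/D)V²/2g = 1.150 m
Pipe 3: V = 0.5621 m/s, Re = 2.50×10^5, ε/D = 4.01×10^-6, f = 0.01487, h_3 = f(L/D)V²/2g = 0.9549 m
Series → Q common, losses add: H = Σh = 6.520 m

H ≈ 6.52 m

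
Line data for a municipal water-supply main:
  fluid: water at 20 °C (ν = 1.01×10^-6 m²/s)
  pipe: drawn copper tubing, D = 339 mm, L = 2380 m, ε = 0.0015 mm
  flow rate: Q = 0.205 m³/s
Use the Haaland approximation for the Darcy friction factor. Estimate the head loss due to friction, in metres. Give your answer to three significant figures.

h_f ≈ 22.5 m

V = 4Q/(πD²) = 4·0.205/(π·0.339²) = 2.271 m/s
Re = VD/ν = 2.271·0.339/1.01×10^-6 = 7.62×10^5 → turbulent
ε/D = 0.0015/339 = 4.42×10^-6
Haaland: f = 0.01220
h_f = f(L/D)V²/(2g) = 0.01220·(2380/0.339)·2.271²/(2·9.81) = 22.51 m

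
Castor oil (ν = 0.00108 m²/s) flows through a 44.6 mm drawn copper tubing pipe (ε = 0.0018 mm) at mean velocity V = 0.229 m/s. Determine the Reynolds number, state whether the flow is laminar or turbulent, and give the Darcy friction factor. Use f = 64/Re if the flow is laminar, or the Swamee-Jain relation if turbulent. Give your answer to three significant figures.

Re = VD/ν = 0.2290·0.0446/0.00108 = 9.46
Re < 2300 → laminar → f = 64/Re = 6.768

Re ≈ 9.46; laminar; f = 64/Re ≈ 6.77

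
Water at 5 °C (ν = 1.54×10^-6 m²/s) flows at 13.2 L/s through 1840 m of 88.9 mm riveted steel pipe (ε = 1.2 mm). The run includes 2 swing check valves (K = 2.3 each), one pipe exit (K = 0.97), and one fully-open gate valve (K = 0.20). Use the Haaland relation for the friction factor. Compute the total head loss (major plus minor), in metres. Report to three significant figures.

H_L ≈ 204 m

V = 4Q/(πD²) = 2.127 m/s; V²/2g = 0.2305 m
Re = 1.23×10^5, ε/D = 0.0135 → f = 0.04253 (Haaland)
Major: h_f = f(L/D)·V²/2g = 0.04253·20697·0.2305 = 202.9 m
Minor: ΣK = 5.77; h_m = ΣK·V²/2g = 1.330 m
Total H_L = 202.9 + 1.330 = 204.2 m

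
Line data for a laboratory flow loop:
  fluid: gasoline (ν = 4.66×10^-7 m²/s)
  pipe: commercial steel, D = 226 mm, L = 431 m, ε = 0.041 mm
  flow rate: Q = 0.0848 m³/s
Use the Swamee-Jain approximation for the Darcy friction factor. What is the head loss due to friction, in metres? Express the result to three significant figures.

V = 4Q/(πD²) = 4·0.0848/(π·0.226²) = 2.114 m/s
Re = VD/ν = 2.114·0.226/4.66×10^-7 = 1.03×10^6 → turbulent
ε/D = 0.041/226 = 1.81×10^-4
Swamee-Jain: f = 0.01454
h_f = f(L/D)V²/(2g) = 0.01454·(431/0.226)·2.114²/(2·9.81) = 6.316 m

h_f ≈ 6.32 m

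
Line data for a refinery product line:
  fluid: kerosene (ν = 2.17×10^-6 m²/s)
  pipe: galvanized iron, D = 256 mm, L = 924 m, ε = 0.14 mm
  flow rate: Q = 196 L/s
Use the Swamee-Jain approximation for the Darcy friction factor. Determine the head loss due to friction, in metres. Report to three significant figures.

V = 4Q/(πD²) = 4·0.196/(π·0.256²) = 3.808 m/s
Re = VD/ν = 3.808·0.256/2.17×10^-6 = 4.49×10^5 → turbulent
ε/D = 0.14/256 = 5.47×10^-4
Swamee-Jain: f = 0.01816
h_f = f(L/D)V²/(2g) = 0.01816·(924/0.256)·3.808²/(2·9.81) = 48.44 m

h_f ≈ 48.4 m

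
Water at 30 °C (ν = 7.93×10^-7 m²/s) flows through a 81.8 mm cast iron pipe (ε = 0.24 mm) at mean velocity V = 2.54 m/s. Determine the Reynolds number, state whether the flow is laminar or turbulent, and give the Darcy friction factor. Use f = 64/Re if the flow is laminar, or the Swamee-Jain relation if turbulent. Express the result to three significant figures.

Re = VD/ν = 2.540·0.0818/7.93×10^-7 = 2.62×10^5
Re > 4000 → turbulent; ε/D = 0.00293
Swamee-Jain: f = 0.02668

Re ≈ 2.62×10^5; turbulent; f ≈ 0.0267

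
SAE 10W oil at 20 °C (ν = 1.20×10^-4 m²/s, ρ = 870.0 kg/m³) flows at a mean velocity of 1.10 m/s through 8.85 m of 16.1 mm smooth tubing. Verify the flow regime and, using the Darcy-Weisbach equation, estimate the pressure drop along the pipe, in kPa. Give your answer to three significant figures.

Δp ≈ 125 kPa

Re = VD/ν = 1.10·0.01610/1.20×10^-4 = 148 → laminar (Re < 2300)
f = 64/Re = 0.4337
h_f = f(L/D)V²/(2g) = 0.4337·(8.85/0.01610)·1.10²/(2·9.81) = 14.70 m
Δp = ρg·h_f = 870.0·9.81·14.70 = 125.5 kPa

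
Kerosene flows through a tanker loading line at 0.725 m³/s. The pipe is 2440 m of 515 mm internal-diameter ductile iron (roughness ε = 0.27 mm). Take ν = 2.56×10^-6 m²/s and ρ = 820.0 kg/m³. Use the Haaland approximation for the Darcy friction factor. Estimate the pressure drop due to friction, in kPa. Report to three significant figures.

Δp ≈ 412 kPa

V = 4Q/(πD²) = 4·0.725/(π·0.515²) = 3.480 m/s
Re = VD/ν = 3.480·0.515/2.56×10^-6 = 7.00×10^5 → turbulent
ε/D = 0.27/515 = 5.24×10^-4
Haaland: f = 0.01751
h_f = f(L/D)V²/(2g) = 0.01751·(2440/0.515)·3.480²/(2·9.81) = 51.22 m
Δp = ρg·h_f = 820.0·9.81·51.22 = 412.0 kPa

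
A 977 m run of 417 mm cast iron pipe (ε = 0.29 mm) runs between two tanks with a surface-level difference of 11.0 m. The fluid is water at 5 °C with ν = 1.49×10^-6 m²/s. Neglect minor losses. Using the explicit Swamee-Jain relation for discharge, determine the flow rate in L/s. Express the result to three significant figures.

Q ≈ 304 L/s

Swamee-Jain (Type II): Q = -0.965·√(gD⁵h_f/L)·ln[ε/(3.7D) + √(3.17ν²L/(gD³h_f))]
√(gD⁵h_f/L) = √(9.81·0.417⁵·11.0/977) = 0.03732
ε/(3.7D) = 1.88×10^-4; √(3.17ν²L/(gD³h_f)) = 2.96×10^-5
Q = -0.965·0.03732·ln(2.176×10^-4) = 0.3037 m³/s
Check: V = 2.22 m/s, Re = 6.22×10^5, f = 0.01875, h_f = 11.1 m ≈ 11.0 m ✓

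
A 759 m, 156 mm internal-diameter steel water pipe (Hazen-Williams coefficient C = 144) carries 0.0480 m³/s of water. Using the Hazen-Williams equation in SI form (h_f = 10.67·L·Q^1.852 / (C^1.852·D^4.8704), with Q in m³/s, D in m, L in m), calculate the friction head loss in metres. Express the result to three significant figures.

h_f ≈ 25.0 m

h_f = 10.67·759·0.0480^1.852 / (144^1.852·0.156^4.8704) = 25.04 m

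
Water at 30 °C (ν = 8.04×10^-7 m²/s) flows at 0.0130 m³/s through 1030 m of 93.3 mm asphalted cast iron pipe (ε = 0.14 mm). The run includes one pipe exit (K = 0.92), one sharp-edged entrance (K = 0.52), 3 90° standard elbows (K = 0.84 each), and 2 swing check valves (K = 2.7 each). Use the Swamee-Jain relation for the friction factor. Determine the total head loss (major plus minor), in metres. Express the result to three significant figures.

V = 4Q/(πD²) = 1.901 m/s; V²/2g = 0.1843 m
Re = 2.21×10^5, ε/D = 0.00150 → f = 0.02288 (Swamee-Jain)
Major: h_f = f(L/D)·V²/2g = 0.02288·11040·0.1843 = 46.54 m
Minor: ΣK = 9.36; h_m = ΣK·V²/2g = 1.725 m
Total H_L = 46.54 + 1.725 = 48.27 m

H_L ≈ 48.3 m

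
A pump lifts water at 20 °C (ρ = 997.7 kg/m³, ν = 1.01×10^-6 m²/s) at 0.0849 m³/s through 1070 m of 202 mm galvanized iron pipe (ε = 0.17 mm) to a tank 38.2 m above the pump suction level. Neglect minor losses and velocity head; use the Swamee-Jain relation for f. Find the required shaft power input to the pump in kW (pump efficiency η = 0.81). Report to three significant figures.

P_shaft ≈ 77.3 kW

V = 4Q/(πD²) = 2.649 m/s; Re = 5.30×10^5; ε/D = 8.42×10^-4; f = 0.01959
h_f = f(L/D)V²/2g = 37.13 m
Total head H = z + h_f = 38.2 + 37.13 = 75.33 m
P_hyd = ρgQH = 997.7·9.81·0.0849·75.33 = 62.59 kW
P_shaft = P_hyd/η = 62.59/0.81 = 77.28 kW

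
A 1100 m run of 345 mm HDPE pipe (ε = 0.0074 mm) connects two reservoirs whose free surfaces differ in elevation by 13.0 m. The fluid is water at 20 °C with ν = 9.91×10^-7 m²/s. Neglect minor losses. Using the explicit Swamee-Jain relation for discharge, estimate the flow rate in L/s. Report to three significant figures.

Swamee-Jain (Type II): Q = -0.965·√(gD⁵h_f/L)·ln[ε/(3.7D) + √(3.17ν²L/(gD³h_f))]
√(gD⁵h_f/L) = √(9.81·0.345⁵·13.0/1100) = 0.02380
ε/(3.7D) = 5.80×10^-6; √(3.17ν²L/(gD³h_f)) = 2.56×10^-5
Q = -0.965·0.02380·ln(3.137×10^-5) = 0.2382 m³/s
Check: V = 2.55 m/s, Re = 8.87×10^5, f = 0.01232, h_f = 13.0 m ≈ 13.0 m ✓

Q ≈ 238 L/s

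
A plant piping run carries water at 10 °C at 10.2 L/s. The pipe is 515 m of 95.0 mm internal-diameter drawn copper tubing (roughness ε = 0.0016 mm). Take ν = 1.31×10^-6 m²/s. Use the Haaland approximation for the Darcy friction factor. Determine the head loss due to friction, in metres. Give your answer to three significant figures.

V = 4Q/(πD²) = 4·0.0102/(π·0.0950²) = 1.439 m/s
Re = VD/ν = 1.439·0.0950/1.31×10^-6 = 1.04×10^5 → turbulent
ε/D = 0.0016/95.0 = 1.68×10^-5
Haaland: f = 0.01773
h_f = f(L/D)V²/(2g) = 0.01773·(515/0.0950)·1.439²/(2·9.81) = 10.15 m

h_f ≈ 10.1 m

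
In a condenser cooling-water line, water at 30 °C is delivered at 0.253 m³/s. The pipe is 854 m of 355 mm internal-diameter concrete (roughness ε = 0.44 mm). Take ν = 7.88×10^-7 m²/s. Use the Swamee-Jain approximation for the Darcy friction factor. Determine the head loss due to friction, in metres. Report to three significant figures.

V = 4Q/(πD²) = 4·0.253/(π·0.355²) = 2.556 m/s
Re = VD/ν = 2.556·0.355/7.88×10^-7 = 1.15×10^6 → turbulent
ε/D = 0.44/355 = 0.00124
Swamee-Jain: f = 0.02101
h_f = f(L/D)V²/(2g) = 0.02101·(854/0.355)·2.556²/(2·9.81) = 16.83 m

h_f ≈ 16.8 m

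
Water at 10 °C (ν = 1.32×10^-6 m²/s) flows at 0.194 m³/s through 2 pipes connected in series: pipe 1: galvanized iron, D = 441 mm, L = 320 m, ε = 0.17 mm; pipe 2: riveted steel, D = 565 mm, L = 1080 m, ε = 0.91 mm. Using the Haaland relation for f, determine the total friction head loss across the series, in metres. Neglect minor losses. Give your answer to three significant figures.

Pipe 1: V = 1.270 m/s, Re = 4.24×10^5, ε/D = 3.85×10^-4, f = 0.01696, h_1 = f(L/D)V²/2g = 1.012 m
Pipe 2: V = 0.7738 m/s, Re = 3.31×10^5, ε/D = 0.00161, f = 0.02273, h_2 = f(L/D)V²/2g = 1.326 m
Series → Q common, losses add: H = Σh = 2.338 m

H ≈ 2.34 m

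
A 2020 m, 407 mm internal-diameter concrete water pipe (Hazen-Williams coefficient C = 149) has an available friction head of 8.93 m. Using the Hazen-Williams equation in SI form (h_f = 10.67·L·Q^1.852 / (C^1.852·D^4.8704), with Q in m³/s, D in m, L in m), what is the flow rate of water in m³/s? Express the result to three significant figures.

Q ≈ 0.209 m³/s

Rearranging: Q = [h_f·C^1.852·D^4.8704 / (10.67·L)]^(1/1.852)
Q = [8.93·149^1.852·0.407^4.8704 / (10.67·2020)]^0.540 = 0.2089 m³/s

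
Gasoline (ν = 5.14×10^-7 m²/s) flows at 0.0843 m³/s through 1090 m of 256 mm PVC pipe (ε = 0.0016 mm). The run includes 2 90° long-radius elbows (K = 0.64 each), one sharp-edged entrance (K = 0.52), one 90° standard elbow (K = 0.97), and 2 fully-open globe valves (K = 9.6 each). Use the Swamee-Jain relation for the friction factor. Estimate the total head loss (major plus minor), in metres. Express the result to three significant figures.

V = 4Q/(πD²) = 1.638 m/s; V²/2g = 0.1367 m
Re = 8.16×10^5, ε/D = 6.25×10^-6 → f = 0.01215 (Swamee-Jain)
Major: h_f = f(L/D)·V²/2g = 0.01215·4258·0.1367 = 7.074 m
Minor: ΣK = 22.0; h_m = ΣK·V²/2g = 3.004 m
Total H_L = 7.074 + 3.004 = 10.08 m

H_L ≈ 10.1 m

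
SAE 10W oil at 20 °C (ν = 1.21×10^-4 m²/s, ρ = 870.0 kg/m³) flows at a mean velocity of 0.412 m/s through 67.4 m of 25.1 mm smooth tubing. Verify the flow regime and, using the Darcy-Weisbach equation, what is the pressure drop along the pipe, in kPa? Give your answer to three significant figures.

Re = VD/ν = 0.412·0.02510/1.21×10^-4 = 85.5 → laminar (Re < 2300)
f = 64/Re = 0.7488
h_f = f(L/D)V²/(2g) = 0.7488·(67.4/0.02510)·0.412²/(2·9.81) = 17.40 m
Δp = ρg·h_f = 870.0·9.81·17.40 = 148.5 kPa

Δp ≈ 148 kPa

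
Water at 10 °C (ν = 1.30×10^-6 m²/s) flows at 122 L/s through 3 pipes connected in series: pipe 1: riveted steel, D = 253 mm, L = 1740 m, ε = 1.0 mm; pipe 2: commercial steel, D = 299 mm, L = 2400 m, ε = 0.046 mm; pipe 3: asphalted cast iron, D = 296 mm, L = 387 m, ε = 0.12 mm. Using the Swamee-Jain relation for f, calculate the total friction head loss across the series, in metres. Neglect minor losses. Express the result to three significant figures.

Pipe 1: V = 2.427 m/s, Re = 4.72×10^5, ε/D = 0.00395, f = 0.02866, h_1 = f(L/D)V²/2g = 59.17 m
Pipe 2: V = 1.738 m/s, Re = 4.00×10^5, ε/D = 1.54×10^-4, f = 0.01541, h_2 = f(L/D)V²/2g = 19.03 m
Pipe 3: V = 1.773 m/s, Re = 4.04×10^5, ε/D = 4.05×10^-4, f = 0.01738, h_3 = f(L/D)V²/2g = 3.641 m
Series → Q common, losses add: H = Σh = 81.84 m

H ≈ 81.8 m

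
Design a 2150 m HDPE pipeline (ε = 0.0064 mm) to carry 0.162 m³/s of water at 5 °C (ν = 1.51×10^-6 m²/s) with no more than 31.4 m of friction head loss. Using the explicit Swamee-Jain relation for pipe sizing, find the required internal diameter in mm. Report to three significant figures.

D ≈ 293 mm

Swamee-Jain (Type III): D = 0.66·[ε^1.25·(LQ²/(gh_f))^4.75 + ν·Q^9.4·(L/(gh_f))^5.2]^0.04
LQ²/(gh_f) = 0.1832; L/(gh_f) = 6.980
Term 1 = ε^1.25·(…)^4.75 = 1.01×10^-10; Term 2 = ν·Q^9.4·(…)^5.2 = 1.37×10^-9
D = 0.66·(1.01×10^-10 + 1.37×10^-9)^0.04 = 0.2926 m = 293 mm
Check: V = 2.41 m/s, Re = 4.67×10^5, f = 0.01358, h_f = 29.5 m ≈ 31.4 m ✓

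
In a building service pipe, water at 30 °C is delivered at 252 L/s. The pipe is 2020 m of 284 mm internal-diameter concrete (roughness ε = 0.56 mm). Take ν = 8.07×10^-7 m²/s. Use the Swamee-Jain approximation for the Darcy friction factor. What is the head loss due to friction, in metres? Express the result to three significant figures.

V = 4Q/(πD²) = 4·0.252/(π·0.284²) = 3.978 m/s
Re = VD/ν = 3.978·0.284/8.07×10^-7 = 1.40×10^6 → turbulent
ε/D = 0.56/284 = 0.00197
Swamee-Jain: f = 0.02353
h_f = f(L/D)V²/(2g) = 0.02353·(2020/0.284)·3.978²/(2·9.81) = 135.0 m

h_f ≈ 135 m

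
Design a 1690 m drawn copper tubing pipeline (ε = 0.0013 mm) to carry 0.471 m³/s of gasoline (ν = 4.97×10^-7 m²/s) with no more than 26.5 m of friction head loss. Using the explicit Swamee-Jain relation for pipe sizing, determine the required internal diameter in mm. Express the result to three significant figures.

Swamee-Jain (Type III): D = 0.66·[ε^1.25·(LQ²/(gh_f))^4.75 + ν·Q^9.4·(L/(gh_f))^5.2]^0.04
LQ²/(gh_f) = 1.442; L/(gh_f) = 6.501
Term 1 = ε^1.25·(…)^4.75 = 2.50×10^-7; Term 2 = ν·Q^9.4·(…)^5.2 = 7.08×10^-6
D = 0.66·(2.50×10^-7 + 7.08×10^-6)^0.04 = 0.4113 m = 411 mm
Check: V = 3.55 m/s, Re = 2.93×10^6, f = 0.009917, h_f = 26.1 m ≈ 26.5 m ✓

D ≈ 411 mm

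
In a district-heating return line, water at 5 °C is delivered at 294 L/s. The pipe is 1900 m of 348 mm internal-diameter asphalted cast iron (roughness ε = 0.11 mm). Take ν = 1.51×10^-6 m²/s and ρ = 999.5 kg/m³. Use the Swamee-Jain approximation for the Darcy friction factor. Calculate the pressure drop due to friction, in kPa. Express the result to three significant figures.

Δp ≈ 421 kPa

V = 4Q/(πD²) = 4·0.294/(π·0.348²) = 3.091 m/s
Re = VD/ν = 3.091·0.348/1.51×10^-6 = 7.12×10^5 → turbulent
ε/D = 0.11/348 = 3.16×10^-4
Swamee-Jain: f = 0.01615
h_f = f(L/D)V²/(2g) = 0.01615·(1900/0.348)·3.091²/(2·9.81) = 42.95 m
Δp = ρg·h_f = 999.5·9.81·42.95 = 421.1 kPa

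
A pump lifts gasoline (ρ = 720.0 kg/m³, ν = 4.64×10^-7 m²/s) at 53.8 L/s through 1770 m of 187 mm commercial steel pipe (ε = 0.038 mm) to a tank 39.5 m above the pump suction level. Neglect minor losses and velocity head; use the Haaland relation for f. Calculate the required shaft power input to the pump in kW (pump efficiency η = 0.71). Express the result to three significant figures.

P_shaft ≈ 35.8 kW

V = 4Q/(πD²) = 1.959 m/s; Re = 7.89×10^5; ε/D = 2.03×10^-4; f = 0.01483
h_f = f(L/D)V²/2g = 27.45 m
Total head H = z + h_f = 39.5 + 27.45 = 66.95 m
P_hyd = ρgQH = 720.0·9.81·0.0538·66.95 = 25.44 kW
P_shaft = P_hyd/η = 25.44/0.71 = 35.83 kW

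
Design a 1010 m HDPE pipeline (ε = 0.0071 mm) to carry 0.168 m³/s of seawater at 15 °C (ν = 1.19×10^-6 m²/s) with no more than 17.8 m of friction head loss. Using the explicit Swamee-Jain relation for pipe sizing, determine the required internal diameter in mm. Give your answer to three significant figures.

D ≈ 283 mm

Swamee-Jain (Type III): D = 0.66·[ε^1.25·(LQ²/(gh_f))^4.75 + ν·Q^9.4·(L/(gh_f))^5.2]^0.04
LQ²/(gh_f) = 0.1632; L/(gh_f) = 5.784
Term 1 = ε^1.25·(…)^4.75 = 6.69×10^-11; Term 2 = ν·Q^9.4·(…)^5.2 = 5.72×10^-10
D = 0.66·(6.69×10^-11 + 5.72×10^-10)^0.04 = 0.2830 m = 283 mm
Check: V = 2.67 m/s, Re = 6.35×10^5, f = 0.01300, h_f = 16.9 m ≈ 17.8 m ✓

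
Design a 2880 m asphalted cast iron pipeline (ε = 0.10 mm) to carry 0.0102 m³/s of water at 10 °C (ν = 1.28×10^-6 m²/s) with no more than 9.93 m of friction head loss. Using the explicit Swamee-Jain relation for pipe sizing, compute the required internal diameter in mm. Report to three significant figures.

Swamee-Jain (Type III): D = 0.66·[ε^1.25·(LQ²/(gh_f))^4.75 + ν·Q^9.4·(L/(gh_f))^5.2]^0.04
LQ²/(gh_f) = 0.003076; L/(gh_f) = 29.56
Term 1 = ε^1.25·(…)^4.75 = 1.17×10^-17; Term 2 = ν·Q^9.4·(…)^5.2 = 1.09×10^-17
D = 0.66·(1.17×10^-17 + 1.09×10^-17)^0.04 = 0.1425 m = 142 mm
Check: V = 0.640 m/s, Re = 7.12×10^4, f = 0.02214, h_f = 9.34 m ≈ 9.93 m ✓

D ≈ 142 mm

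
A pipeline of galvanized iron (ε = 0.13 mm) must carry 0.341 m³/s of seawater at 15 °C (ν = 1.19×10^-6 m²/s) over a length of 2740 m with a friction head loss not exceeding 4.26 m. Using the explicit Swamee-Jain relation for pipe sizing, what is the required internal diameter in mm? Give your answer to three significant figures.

D ≈ 633 mm

Swamee-Jain (Type III): D = 0.66·[ε^1.25·(LQ²/(gh_f))^4.75 + ν·Q^9.4·(L/(gh_f))^5.2]^0.04
LQ²/(gh_f) = 7.624; L/(gh_f) = 65.56
Term 1 = ε^1.25·(…)^4.75 = 0.215; Term 2 = ν·Q^9.4·(…)^5.2 = 0.135
D = 0.66·(0.215 + 0.135)^0.04 = 0.6329 m = 633 mm
Check: V = 1.08 m/s, Re = 5.77×10^5, f = 0.01538, h_f = 3.99 m ≈ 4.26 m ✓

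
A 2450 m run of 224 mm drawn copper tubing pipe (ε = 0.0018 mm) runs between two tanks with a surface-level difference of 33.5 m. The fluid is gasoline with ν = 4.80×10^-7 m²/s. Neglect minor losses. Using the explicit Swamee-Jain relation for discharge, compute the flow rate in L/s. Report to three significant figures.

Swamee-Jain (Type II): Q = -0.965·√(gD⁵h_f/L)·ln[ε/(3.7D) + √(3.17ν²L/(gD³h_f))]
√(gD⁵h_f/L) = √(9.81·0.224⁵·33.5/2450) = 0.008697
ε/(3.7D) = 2.17×10^-6; √(3.17ν²L/(gD³h_f)) = 2.20×10^-5
Q = -0.965·0.008697·ln(2.418×10^-5) = 0.08922 m³/s
Check: V = 2.26 m/s, Re = 1.06×10^6, f = 0.01171, h_f = 33.4 m ≈ 33.5 m ✓

Q ≈ 89.2 L/s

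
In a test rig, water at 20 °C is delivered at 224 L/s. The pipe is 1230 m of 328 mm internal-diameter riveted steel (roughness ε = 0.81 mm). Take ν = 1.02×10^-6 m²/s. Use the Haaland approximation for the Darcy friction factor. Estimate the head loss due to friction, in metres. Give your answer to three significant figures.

h_f ≈ 33.6 m

V = 4Q/(πD²) = 4·0.224/(π·0.328²) = 2.651 m/s
Re = VD/ν = 2.651·0.328/1.02×10^-6 = 8.52×10^5 → turbulent
ε/D = 0.81/328 = 0.00247
Haaland: f = 0.02501
h_f = f(L/D)V²/(2g) = 0.02501·(1230/0.328)·2.651²/(2·9.81) = 33.59 m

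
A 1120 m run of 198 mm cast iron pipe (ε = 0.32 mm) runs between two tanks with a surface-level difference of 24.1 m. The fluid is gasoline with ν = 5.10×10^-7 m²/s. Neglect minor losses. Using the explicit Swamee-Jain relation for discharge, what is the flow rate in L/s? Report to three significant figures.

Q ≈ 59.4 L/s

Swamee-Jain (Type II): Q = -0.965·√(gD⁵h_f/L)·ln[ε/(3.7D) + √(3.17ν²L/(gD³h_f))]
√(gD⁵h_f/L) = √(9.81·0.198⁵·24.1/1120) = 0.008015
ε/(3.7D) = 4.37×10^-4; √(3.17ν²L/(gD³h_f)) = 2.24×10^-5
Q = -0.965·0.008015·ln(4.592×10^-4) = 0.05945 m³/s
Check: V = 1.93 m/s, Re = 7.50×10^5, f = 0.02253, h_f = 24.2 m ≈ 24.1 m ✓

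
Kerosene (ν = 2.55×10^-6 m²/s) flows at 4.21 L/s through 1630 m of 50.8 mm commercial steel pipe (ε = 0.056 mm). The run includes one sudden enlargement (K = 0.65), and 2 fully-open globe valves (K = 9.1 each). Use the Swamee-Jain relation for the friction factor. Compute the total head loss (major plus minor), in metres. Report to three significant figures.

V = 4Q/(πD²) = 2.077 m/s; V²/2g = 0.2199 m
Re = 4.14×10^4, ε/D = 0.00110 → f = 0.02511 (Swamee-Jain)
Major: h_f = f(L/D)·V²/2g = 0.02511·32087·0.2199 = 177.2 m
Minor: ΣK = 18.8; h_m = ΣK·V²/2g = 4.145 m
Total H_L = 177.2 + 4.145 = 181.3 m

H_L ≈ 181 m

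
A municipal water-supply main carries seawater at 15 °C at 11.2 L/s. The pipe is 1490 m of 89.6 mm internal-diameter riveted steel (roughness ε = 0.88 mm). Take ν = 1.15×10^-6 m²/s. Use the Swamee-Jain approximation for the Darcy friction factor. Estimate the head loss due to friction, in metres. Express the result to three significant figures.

V = 4Q/(πD²) = 4·0.0112/(π·0.0896²) = 1.776 m/s
Re = VD/ν = 1.776·0.0896/1.15×10^-6 = 1.38×10^5 → turbulent
ε/D = 0.88/89.6 = 0.00982
Swamee-Jain: f = 0.03831
h_f = f(L/D)V²/(2g) = 0.03831·(1490/0.0896)·1.776²/(2·9.81) = 102.5 m

h_f ≈ 102 m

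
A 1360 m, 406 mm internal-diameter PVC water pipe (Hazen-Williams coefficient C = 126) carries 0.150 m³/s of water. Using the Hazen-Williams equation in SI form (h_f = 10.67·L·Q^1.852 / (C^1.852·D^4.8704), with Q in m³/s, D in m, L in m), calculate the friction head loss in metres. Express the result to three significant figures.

h_f ≈ 4.49 m

h_f = 10.67·1360·0.150^1.852 / (126^1.852·0.406^4.8704) = 4.493 m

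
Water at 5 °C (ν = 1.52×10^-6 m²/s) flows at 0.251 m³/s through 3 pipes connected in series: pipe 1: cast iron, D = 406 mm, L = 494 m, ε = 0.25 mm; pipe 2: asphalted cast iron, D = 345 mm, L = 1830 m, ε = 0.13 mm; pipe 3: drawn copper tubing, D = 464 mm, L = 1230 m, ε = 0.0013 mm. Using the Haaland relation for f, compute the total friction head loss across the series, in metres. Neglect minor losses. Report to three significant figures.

Pipe 1: V = 1.939 m/s, Re = 5.18×10^5, ε/D = 6.16×10^-4, f = 0.01825, h_1 = f(L/D)V²/2g = 4.255 m
Pipe 2: V = 2.685 m/s, Re = 6.09×10^5, ε/D = 3.77×10^-4, f = 0.01657, h_2 = f(L/D)V²/2g = 32.30 m
Pipe 3: V = 1.484 m/s, Re = 4.53×10^5, ε/D = 2.80×10^-6, f = 0.01332, h_3 = f(L/D)V²/2g = 3.967 m
Series → Q common, losses add: H = Σh = 40.52 m

H ≈ 40.5 m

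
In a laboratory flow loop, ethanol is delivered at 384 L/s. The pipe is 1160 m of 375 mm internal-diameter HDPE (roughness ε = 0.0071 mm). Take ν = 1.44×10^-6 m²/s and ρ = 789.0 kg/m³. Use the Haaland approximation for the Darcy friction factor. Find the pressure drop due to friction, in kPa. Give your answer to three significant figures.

V = 4Q/(πD²) = 4·0.384/(π·0.375²) = 3.477 m/s
Re = VD/ν = 3.477·0.375/1.44×10^-6 = 9.05×10^5 → turbulent
ε/D = 0.0071/375 = 1.89×10^-5
Haaland: f = 0.01211
h_f = f(L/D)V²/(2g) = 0.01211·(1160/0.375)·3.477²/(2·9.81) = 23.09 m
Δp = ρg·h_f = 789.0·9.81·23.09 = 178.7 kPa

Δp ≈ 179 kPa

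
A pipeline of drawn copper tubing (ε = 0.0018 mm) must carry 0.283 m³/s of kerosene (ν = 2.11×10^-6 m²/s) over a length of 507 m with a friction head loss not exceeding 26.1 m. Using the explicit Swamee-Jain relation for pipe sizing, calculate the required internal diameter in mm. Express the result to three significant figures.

Swamee-Jain (Type III): D = 0.66·[ε^1.25·(LQ²/(gh_f))^4.75 + ν·Q^9.4·(L/(gh_f))^5.2]^0.04
LQ²/(gh_f) = 0.1586; L/(gh_f) = 1.980
Term 1 = ε^1.25·(…)^4.75 = 1.05×10^-11; Term 2 = ν·Q^9.4·(…)^5.2 = 5.17×10^-10
D = 0.66·(1.05×10^-11 + 5.17×10^-10)^0.04 = 0.2808 m = 281 mm
Check: V = 4.57 m/s, Re = 6.08×10^5, f = 0.01276, h_f = 24.5 m ≈ 26.1 m ✓

D ≈ 281 mm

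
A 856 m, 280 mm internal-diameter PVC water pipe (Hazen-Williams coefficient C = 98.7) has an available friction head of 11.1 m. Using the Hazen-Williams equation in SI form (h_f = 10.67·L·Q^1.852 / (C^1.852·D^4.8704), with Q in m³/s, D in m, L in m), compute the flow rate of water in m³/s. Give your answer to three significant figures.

Rearranging: Q = [h_f·C^1.852·D^4.8704 / (10.67·L)]^(1/1.852)
Q = [11.1·98.7^1.852·0.280^4.8704 / (10.67·856)]^0.540 = 0.09253 m³/s

Q ≈ 0.0925 m³/s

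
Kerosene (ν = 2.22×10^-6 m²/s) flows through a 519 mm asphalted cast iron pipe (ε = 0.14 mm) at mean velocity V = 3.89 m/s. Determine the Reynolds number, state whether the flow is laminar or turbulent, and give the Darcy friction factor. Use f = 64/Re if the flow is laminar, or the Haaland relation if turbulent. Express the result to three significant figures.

Re = VD/ν = 3.890·0.519/2.22×10^-6 = 9.09×10^5
Re > 4000 → turbulent; ε/D = 2.70×10^-4
Haaland: f = 0.01538

Re ≈ 9.09×10^5; turbulent; f ≈ 0.0154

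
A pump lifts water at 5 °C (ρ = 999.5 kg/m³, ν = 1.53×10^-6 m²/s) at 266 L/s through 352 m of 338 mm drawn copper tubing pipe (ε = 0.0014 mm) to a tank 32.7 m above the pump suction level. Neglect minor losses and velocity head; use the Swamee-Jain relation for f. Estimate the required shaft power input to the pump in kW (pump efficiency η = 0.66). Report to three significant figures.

V = 4Q/(πD²) = 2.965 m/s; Re = 6.55×10^5; ε/D = 4.14×10^-6; f = 0.01256
h_f = f(L/D)V²/2g = 5.859 m
Total head H = z + h_f = 32.7 + 5.859 = 38.56 m
P_hyd = ρgQH = 999.5·9.81·0.266·38.56 = 100.6 kW
P_shaft = P_hyd/η = 100.6/0.66 = 152.4 kW

P_shaft ≈ 152 kW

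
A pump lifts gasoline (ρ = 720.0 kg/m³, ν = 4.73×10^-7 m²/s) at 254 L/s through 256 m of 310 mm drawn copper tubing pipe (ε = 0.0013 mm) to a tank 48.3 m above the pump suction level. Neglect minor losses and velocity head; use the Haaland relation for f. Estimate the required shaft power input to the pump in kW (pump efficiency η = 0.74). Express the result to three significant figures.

V = 4Q/(πD²) = 3.365 m/s; Re = 2.21×10^6; ε/D = 4.19×10^-6; f = 0.01031
h_f = f(L/D)V²/2g = 4.915 m
Total head H = z + h_f = 48.3 + 4.915 = 53.22 m
P_hyd = ρgQH = 720.0·9.81·0.254·53.22 = 95.47 kW
P_shaft = P_hyd/η = 95.47/0.74 = 129.0 kW

P_shaft ≈ 129 kW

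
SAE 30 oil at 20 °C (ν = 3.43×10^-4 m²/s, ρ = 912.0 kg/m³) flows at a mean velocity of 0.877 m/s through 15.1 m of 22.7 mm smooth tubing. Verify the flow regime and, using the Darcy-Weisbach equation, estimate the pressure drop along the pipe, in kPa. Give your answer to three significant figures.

Re = VD/ν = 0.877·0.02270/3.43×10^-4 = 58.0 → laminar (Re < 2300)
f = 64/Re = 1.103
h_f = f(L/D)V²/(2g) = 1.103·(15.1/0.02270)·0.877²/(2·9.81) = 28.75 m
Δp = ρg·h_f = 912.0·9.81·28.75 = 257.3 kPa

Δp ≈ 257 kPa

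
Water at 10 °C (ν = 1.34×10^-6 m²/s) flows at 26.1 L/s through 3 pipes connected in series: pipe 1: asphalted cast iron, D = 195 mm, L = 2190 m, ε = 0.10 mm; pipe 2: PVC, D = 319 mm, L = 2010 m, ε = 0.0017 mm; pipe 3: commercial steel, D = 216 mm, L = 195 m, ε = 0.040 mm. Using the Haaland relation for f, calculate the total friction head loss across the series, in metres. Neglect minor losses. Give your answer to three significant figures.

H ≈ 9.62 m

Pipe 1: V = 0.8739 m/s, Re = 1.27×10^5, ε/D = 5.13×10^-4, f = 0.01955, h_1 = f(L/D)V²/2g = 8.549 m
Pipe 2: V = 0.3266 m/s, Re = 7.77×10^4, ε/D = 5.33×10^-6, f = 0.01881, h_2 = f(L/D)V²/2g = 0.6444 m
Pipe 3: V = 0.7123 m/s, Re = 1.15×10^5, ε/D = 1.85×10^-4, f = 0.01824, h_3 = f(L/D)V²/2g = 0.4257 m
Series → Q common, losses add: H = Σh = 9.619 m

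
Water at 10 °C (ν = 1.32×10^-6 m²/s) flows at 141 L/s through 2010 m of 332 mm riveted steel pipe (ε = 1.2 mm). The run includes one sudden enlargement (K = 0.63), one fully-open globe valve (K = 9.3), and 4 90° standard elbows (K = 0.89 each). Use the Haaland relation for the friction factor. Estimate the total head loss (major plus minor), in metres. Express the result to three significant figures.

H_L ≈ 24.7 m

V = 4Q/(πD²) = 1.629 m/s; V²/2g = 0.1352 m
Re = 4.10×10^5, ε/D = 0.00361 → f = 0.02791 (Haaland)
Major: h_f = f(L/D)·V²/2g = 0.02791·6054·0.1352 = 22.85 m
Minor: ΣK = 13.5; h_m = ΣK·V²/2g = 1.824 m
Total H_L = 22.85 + 1.824 = 24.67 m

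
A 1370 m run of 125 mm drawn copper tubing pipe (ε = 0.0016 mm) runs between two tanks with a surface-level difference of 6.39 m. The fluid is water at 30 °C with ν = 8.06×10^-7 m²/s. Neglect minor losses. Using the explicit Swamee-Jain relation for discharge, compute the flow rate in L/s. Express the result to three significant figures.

Swamee-Jain (Type II): Q = -0.965·√(gD⁵h_f/L)·ln[ε/(3.7D) + √(3.17ν²L/(gD³h_f))]
√(gD⁵h_f/L) = √(9.81·0.125⁵·6.39/1370) = 0.001182
ε/(3.7D) = 3.46×10^-6; √(3.17ν²L/(gD³h_f)) = 1.52×10^-4
Q = -0.965·0.001182·ln(1.553×10^-4) = 0.01000 m³/s
Check: V = 0.815 m/s, Re = 1.26×10^5, f = 0.01711, h_f = 6.35 m ≈ 6.39 m ✓

Q ≈ 10.0 L/s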